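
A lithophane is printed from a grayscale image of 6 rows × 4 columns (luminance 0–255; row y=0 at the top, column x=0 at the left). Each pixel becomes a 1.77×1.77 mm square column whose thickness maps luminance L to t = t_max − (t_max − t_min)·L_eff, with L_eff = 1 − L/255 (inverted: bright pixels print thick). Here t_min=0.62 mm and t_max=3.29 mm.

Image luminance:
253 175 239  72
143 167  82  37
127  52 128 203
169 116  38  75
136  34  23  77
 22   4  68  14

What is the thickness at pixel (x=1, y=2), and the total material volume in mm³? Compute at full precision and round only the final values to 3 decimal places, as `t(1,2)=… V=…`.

t(1,2)=1.164 V=127.117

span = t_max - t_min = 3.29 - 0.62 = 2.670
L(1,2) = 52, L_eff = 1 - 52/255 = 0.796078 (inverted)
t(1,2) = 3.29 - 2.670·0.796078 = 1.164
Σt over all 6·4 pixels = 172443/4250 ≈ 40.5748235
V = pitch²·Σt = 1.77²·172443/4250 = 127.117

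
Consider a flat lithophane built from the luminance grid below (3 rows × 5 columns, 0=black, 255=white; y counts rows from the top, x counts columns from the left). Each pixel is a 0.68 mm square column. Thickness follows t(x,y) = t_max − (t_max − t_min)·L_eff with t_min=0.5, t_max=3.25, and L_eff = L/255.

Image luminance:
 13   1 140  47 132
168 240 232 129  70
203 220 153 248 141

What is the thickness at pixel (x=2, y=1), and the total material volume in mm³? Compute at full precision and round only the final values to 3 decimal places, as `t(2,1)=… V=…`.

t(2,1)=0.748 V=11.885

span = t_max - t_min = 3.25 - 0.5 = 2.750
L(2,1) = 232, L_eff = 232/255 = 0.909804
t(2,1) = 3.25 - 2.750·0.909804 = 0.748
Σt over all 3·5 pixels = 13109/510 ≈ 25.7039216
V = pitch²·Σt = 0.68²·13109/510 = 11.885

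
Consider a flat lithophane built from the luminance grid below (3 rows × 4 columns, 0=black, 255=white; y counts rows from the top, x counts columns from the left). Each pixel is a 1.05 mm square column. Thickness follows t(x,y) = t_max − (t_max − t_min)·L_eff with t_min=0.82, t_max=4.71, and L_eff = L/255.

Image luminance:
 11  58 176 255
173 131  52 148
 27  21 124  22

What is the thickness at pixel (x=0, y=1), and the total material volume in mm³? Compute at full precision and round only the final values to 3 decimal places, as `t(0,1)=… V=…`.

span = t_max - t_min = 4.71 - 0.82 = 3.890
L(0,1) = 173, L_eff = 173/255 = 0.678431
t(0,1) = 4.71 - 3.890·0.678431 = 2.071
Σt over all 3·4 pixels = 487619/12750 ≈ 38.2446275
V = pitch²·Σt = 1.05²·487619/12750 = 42.165

t(0,1)=2.071 V=42.165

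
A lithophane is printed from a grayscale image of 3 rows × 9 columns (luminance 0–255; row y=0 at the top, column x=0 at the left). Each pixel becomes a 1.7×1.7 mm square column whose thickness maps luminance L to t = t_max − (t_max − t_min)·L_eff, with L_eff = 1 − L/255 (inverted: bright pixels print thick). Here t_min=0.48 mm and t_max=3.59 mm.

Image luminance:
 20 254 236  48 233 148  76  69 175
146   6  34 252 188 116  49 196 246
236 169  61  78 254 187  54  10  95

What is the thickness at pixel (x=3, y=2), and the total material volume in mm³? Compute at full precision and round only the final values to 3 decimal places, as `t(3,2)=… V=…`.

span = t_max - t_min = 3.59 - 0.48 = 3.110
L(3,2) = 78, L_eff = 1 - 78/255 = 0.694118 (inverted)
t(3,2) = 3.59 - 3.110·0.694118 = 1.431
Σt over all 3·9 pixels = 121773/2125 ≈ 57.3049412
V = pitch²·Σt = 1.7²·121773/2125 = 165.611

t(3,2)=1.431 V=165.611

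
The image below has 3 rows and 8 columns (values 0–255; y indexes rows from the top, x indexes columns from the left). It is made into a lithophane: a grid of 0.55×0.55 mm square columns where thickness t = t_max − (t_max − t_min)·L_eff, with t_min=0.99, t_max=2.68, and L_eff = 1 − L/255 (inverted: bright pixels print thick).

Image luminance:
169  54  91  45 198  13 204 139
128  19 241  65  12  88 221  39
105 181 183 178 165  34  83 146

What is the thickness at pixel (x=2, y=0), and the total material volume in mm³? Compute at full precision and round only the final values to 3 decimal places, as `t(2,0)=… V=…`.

span = t_max - t_min = 2.68 - 0.99 = 1.690
L(2,0) = 91, L_eff = 1 - 91/255 = 0.643137 (inverted)
t(2,0) = 2.68 - 1.690·0.643137 = 1.593
Σt over all 3·8 pixels = 1079249/25500 ≈ 42.3234902
V = pitch²·Σt = 0.55²·1079249/25500 = 12.803

t(2,0)=1.593 V=12.803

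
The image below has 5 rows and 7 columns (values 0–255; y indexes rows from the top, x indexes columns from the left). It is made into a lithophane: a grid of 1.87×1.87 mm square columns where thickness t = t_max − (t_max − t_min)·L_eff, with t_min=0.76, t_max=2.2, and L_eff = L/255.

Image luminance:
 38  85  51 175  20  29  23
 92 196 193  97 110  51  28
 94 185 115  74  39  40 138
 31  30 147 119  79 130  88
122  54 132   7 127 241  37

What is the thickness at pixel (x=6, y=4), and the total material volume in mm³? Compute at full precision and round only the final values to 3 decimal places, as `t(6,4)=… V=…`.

span = t_max - t_min = 2.2 - 0.76 = 1.440
L(6,4) = 37, L_eff = 37/255 = 0.145098
t(6,4) = 2.2 - 1.440·0.145098 = 1.991
Σt over all 5·7 pixels = 125021/2125 ≈ 58.8334118
V = pitch²·Σt = 1.87²·125021/2125 = 205.735

t(6,4)=1.991 V=205.735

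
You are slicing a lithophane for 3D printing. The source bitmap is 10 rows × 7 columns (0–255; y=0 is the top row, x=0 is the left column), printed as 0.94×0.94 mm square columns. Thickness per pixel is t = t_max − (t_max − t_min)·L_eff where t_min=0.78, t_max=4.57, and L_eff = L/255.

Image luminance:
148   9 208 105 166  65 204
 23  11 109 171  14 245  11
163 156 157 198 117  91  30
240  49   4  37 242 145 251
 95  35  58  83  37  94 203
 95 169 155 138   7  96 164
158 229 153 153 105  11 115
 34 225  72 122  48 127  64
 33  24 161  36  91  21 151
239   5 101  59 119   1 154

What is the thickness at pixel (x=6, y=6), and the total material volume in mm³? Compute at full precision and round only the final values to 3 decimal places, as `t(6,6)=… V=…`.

t(6,6)=2.861 V=182.737

span = t_max - t_min = 4.57 - 0.78 = 3.790
L(6,6) = 115, L_eff = 115/255 = 0.450980
t(6,6) = 4.57 - 3.790·0.450980 = 2.861
Σt over all 10·7 pixels = 5273639/25500 ≈ 206.8093725
V = pitch²·Σt = 0.94²·5273639/25500 = 182.737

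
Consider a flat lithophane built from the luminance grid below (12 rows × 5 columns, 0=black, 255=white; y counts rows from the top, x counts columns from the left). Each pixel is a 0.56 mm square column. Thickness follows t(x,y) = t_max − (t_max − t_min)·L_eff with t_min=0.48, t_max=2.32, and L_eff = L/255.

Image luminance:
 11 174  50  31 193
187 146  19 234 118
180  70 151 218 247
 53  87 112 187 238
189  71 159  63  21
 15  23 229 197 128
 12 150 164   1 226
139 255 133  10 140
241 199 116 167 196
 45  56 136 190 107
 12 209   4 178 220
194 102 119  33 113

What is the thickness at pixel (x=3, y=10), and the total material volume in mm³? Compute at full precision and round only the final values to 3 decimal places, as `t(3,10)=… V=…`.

span = t_max - t_min = 2.32 - 0.48 = 1.840
L(3,10) = 178, L_eff = 178/255 = 0.698039
t(3,10) = 2.32 - 1.840·0.698039 = 1.036
Σt over all 12·5 pixels = 178224/2125 ≈ 83.8701176
V = pitch²·Σt = 0.56²·178224/2125 = 26.302

t(3,10)=1.036 V=26.302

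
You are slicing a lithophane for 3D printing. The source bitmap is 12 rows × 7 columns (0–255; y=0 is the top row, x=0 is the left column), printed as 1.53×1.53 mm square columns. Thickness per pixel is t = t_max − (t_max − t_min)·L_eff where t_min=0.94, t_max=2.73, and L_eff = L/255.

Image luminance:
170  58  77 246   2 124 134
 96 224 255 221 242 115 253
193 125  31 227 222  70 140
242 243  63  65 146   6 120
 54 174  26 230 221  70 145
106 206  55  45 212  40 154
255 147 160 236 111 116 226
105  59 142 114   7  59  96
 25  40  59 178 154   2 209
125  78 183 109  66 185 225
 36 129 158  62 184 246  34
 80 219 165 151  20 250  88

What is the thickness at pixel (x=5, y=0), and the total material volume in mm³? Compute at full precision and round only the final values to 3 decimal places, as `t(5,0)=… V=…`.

span = t_max - t_min = 2.73 - 0.94 = 1.790
L(5,0) = 124, L_eff = 124/255 = 0.486275
t(5,0) = 2.73 - 1.790·0.486275 = 1.860
Σt over all 12·7 pixels = 3853421/25500 ≈ 151.1145490
V = pitch²·Σt = 1.53²·3853421/25500 = 353.744

t(5,0)=1.860 V=353.744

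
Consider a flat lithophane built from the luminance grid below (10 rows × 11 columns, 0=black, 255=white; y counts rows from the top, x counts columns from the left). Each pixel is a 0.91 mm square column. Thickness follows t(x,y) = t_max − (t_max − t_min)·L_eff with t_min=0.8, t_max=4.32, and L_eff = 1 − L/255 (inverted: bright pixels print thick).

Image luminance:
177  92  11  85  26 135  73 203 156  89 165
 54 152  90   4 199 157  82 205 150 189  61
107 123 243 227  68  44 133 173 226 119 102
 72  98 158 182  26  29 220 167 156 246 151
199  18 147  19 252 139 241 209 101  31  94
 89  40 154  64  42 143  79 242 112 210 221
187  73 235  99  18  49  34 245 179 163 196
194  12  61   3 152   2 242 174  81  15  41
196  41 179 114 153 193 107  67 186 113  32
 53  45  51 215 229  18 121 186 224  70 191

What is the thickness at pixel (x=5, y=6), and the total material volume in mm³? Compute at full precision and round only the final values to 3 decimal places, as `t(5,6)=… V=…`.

t(5,6)=1.476 V=229.592

span = t_max - t_min = 4.32 - 0.8 = 3.520
L(5,6) = 49, L_eff = 1 - 49/255 = 0.807843 (inverted)
t(5,6) = 4.32 - 3.520·0.807843 = 1.476
Σt over all 10·11 pixels = 117832/425 ≈ 277.2517647
V = pitch²·Σt = 0.91²·117832/425 = 229.592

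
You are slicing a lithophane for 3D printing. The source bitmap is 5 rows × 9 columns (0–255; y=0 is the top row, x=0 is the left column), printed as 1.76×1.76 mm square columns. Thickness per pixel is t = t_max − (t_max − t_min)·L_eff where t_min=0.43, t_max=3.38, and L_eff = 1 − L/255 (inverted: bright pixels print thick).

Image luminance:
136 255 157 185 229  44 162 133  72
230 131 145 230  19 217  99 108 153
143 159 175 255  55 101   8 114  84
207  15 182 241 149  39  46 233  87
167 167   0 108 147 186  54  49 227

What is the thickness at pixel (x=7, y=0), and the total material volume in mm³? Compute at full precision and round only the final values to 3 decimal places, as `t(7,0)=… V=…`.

t(7,0)=1.969 V=278.639

span = t_max - t_min = 3.38 - 0.43 = 2.950
L(7,0) = 133, L_eff = 1 - 133/255 = 0.478431 (inverted)
t(7,0) = 3.38 - 2.950·0.478431 = 1.969
Σt over all 5·9 pixels = 13493/150 ≈ 89.9533333
V = pitch²·Σt = 1.76²·13493/150 = 278.639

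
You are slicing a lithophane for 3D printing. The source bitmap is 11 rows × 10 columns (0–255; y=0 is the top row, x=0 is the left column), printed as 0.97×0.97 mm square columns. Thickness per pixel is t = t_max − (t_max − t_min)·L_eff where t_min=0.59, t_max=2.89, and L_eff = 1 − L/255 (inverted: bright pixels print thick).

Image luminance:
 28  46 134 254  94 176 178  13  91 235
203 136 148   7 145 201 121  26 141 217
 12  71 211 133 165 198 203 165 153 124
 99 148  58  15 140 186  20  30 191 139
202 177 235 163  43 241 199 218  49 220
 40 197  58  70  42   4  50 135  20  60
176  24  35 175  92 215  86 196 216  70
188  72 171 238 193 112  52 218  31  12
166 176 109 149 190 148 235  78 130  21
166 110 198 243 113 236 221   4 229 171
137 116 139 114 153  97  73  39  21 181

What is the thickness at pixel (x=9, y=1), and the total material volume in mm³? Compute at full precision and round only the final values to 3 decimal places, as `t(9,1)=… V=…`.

span = t_max - t_min = 2.89 - 0.59 = 2.300
L(9,1) = 217, L_eff = 1 - 217/255 = 0.149020 (inverted)
t(9,1) = 2.89 - 2.300·0.149020 = 2.547
Σt over all 11·10 pixels = 246197/1275 ≈ 193.0956863
V = pitch²·Σt = 0.97²·246197/1275 = 181.684

t(9,1)=2.547 V=181.684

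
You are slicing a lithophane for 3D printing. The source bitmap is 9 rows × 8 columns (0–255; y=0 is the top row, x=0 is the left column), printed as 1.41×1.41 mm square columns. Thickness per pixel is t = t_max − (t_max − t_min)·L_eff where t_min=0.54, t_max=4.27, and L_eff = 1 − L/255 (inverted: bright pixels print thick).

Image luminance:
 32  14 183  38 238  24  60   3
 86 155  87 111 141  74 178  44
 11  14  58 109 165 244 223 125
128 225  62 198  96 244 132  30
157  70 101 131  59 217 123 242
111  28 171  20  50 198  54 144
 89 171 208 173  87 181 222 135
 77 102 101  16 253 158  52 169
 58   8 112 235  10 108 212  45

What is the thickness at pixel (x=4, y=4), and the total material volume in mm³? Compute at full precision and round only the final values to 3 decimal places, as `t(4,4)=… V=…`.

t(4,4)=1.403 V=321.286

span = t_max - t_min = 4.27 - 0.54 = 3.730
L(4,4) = 59, L_eff = 1 - 59/255 = 0.768627 (inverted)
t(4,4) = 4.27 - 3.730·0.768627 = 1.403
Σt over all 9·8 pixels = 412091/2550 ≈ 161.6043137
V = pitch²·Σt = 1.41²·412091/2550 = 321.286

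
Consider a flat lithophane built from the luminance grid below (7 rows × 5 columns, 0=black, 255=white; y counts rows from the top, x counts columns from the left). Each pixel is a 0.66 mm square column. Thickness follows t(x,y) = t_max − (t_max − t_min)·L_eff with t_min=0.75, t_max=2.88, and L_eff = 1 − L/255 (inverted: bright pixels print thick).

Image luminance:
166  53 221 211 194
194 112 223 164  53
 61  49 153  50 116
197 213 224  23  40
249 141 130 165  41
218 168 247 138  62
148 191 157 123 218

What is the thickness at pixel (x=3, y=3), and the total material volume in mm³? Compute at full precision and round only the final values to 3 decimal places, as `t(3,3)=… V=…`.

t(3,3)=0.942 V=30.038

span = t_max - t_min = 2.88 - 0.75 = 2.130
L(3,3) = 23, L_eff = 1 - 23/255 = 0.909804 (inverted)
t(3,3) = 2.88 - 2.130·0.909804 = 0.942
Σt over all 7·5 pixels = 146537/2125 ≈ 68.9585882
V = pitch²·Σt = 0.66²·146537/2125 = 30.038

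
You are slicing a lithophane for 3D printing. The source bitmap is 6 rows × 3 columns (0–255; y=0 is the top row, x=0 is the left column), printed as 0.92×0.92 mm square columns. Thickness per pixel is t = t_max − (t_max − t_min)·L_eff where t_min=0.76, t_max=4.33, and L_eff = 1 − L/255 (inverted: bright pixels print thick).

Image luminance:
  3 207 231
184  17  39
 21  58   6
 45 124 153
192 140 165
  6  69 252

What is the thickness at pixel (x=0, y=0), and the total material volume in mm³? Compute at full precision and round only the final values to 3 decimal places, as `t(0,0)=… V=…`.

t(0,0)=0.802 V=34.235

span = t_max - t_min = 4.33 - 0.76 = 3.570
L(0,0) = 3, L_eff = 1 - 3/255 = 0.988235 (inverted)
t(0,0) = 4.33 - 3.570·0.988235 = 0.802
Σt over all 6·3 pixels = 40.448
V = pitch²·Σt = 0.92²·40.448 = 34.235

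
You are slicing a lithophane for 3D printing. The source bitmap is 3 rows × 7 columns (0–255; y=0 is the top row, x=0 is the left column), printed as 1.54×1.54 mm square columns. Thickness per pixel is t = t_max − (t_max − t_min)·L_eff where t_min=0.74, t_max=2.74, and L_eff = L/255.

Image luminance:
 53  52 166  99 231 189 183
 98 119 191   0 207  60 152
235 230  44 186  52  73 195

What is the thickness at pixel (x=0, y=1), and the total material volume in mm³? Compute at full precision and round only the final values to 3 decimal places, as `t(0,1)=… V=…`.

span = t_max - t_min = 2.74 - 0.74 = 2.000
L(0,1) = 98, L_eff = 98/255 = 0.384314
t(0,1) = 2.74 - 2.000·0.384314 = 1.971
Σt over all 3·7 pixels = 90427/2550 ≈ 35.4615686
V = pitch²·Σt = 1.54²·90427/2550 = 84.101

t(0,1)=1.971 V=84.101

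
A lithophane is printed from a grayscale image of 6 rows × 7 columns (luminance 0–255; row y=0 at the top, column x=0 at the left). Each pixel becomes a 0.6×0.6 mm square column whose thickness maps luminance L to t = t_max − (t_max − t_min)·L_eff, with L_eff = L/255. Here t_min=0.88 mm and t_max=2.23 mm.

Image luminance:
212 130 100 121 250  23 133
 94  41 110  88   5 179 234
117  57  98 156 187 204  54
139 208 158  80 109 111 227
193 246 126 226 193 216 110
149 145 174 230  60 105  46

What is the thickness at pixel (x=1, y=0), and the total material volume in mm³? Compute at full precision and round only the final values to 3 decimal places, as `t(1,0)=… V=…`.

t(1,0)=1.542 V=22.580

span = t_max - t_min = 2.23 - 0.88 = 1.350
L(1,0) = 130, L_eff = 130/255 = 0.509804
t(1,0) = 2.23 - 1.350·0.509804 = 1.542
Σt over all 6·7 pixels = 53313/850 ≈ 62.7211765
V = pitch²·Σt = 0.6²·53313/850 = 22.580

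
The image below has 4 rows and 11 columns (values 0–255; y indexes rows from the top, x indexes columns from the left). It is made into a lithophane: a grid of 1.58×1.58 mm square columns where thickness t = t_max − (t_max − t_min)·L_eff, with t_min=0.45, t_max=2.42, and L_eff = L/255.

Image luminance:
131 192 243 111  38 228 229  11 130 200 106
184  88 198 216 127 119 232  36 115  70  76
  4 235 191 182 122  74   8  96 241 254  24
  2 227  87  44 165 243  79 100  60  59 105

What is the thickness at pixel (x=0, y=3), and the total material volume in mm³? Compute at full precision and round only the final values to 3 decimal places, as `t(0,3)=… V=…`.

t(0,3)=2.405 V=156.234

span = t_max - t_min = 2.42 - 0.45 = 1.970
L(0,3) = 2, L_eff = 2/255 = 0.007843
t(0,3) = 2.42 - 1.970·0.007843 = 2.405
Σt over all 4·11 pixels = 265981/4250 ≈ 62.5837647
V = pitch²·Σt = 1.58²·265981/4250 = 156.234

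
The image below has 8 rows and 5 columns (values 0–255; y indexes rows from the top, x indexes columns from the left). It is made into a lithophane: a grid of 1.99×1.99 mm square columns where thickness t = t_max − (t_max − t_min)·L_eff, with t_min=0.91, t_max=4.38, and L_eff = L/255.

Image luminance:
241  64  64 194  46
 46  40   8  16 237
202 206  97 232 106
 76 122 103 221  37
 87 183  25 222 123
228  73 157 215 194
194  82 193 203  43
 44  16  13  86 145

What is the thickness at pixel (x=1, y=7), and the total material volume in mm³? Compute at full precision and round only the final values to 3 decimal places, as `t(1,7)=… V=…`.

t(1,7)=4.162 V=430.618

span = t_max - t_min = 4.38 - 0.91 = 3.470
L(1,7) = 16, L_eff = 16/255 = 0.062745
t(1,7) = 4.38 - 3.470·0.062745 = 4.162
Σt over all 8·5 pixels = 231071/2125 ≈ 108.7392941
V = pitch²·Σt = 1.99²·231071/2125 = 430.618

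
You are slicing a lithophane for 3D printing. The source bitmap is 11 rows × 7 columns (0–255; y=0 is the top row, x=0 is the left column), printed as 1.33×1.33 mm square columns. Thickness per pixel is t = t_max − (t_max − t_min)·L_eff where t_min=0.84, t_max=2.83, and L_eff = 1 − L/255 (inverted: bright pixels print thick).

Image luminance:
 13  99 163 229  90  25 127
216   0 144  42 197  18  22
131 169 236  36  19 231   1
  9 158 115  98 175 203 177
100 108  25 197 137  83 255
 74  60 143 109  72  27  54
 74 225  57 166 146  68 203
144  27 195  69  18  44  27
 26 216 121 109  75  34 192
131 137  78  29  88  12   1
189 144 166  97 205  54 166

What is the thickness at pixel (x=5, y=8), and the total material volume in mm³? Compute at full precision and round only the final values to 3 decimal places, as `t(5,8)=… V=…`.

t(5,8)=1.105 V=229.265

span = t_max - t_min = 2.83 - 0.84 = 1.990
L(5,8) = 34, L_eff = 1 - 34/255 = 0.866667 (inverted)
t(5,8) = 2.83 - 1.990·0.866667 = 1.105
Σt over all 11·7 pixels = 165251/1275 ≈ 129.6086275
V = pitch²·Σt = 1.33²·165251/1275 = 229.265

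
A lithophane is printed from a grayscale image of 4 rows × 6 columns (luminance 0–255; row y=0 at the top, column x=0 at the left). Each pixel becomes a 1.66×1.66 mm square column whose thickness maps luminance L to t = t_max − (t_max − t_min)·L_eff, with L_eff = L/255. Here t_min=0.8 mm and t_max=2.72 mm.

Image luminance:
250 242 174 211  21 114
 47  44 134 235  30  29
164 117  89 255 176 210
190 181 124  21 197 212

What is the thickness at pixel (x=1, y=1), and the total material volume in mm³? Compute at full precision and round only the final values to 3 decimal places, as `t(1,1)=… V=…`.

span = t_max - t_min = 2.72 - 0.8 = 1.920
L(1,1) = 44, L_eff = 44/255 = 0.172549
t(1,1) = 2.72 - 1.920·0.172549 = 2.389
Σt over all 4·6 pixels = 83248/2125 ≈ 39.1755294
V = pitch²·Σt = 1.66²·83248/2125 = 107.952

t(1,1)=2.389 V=107.952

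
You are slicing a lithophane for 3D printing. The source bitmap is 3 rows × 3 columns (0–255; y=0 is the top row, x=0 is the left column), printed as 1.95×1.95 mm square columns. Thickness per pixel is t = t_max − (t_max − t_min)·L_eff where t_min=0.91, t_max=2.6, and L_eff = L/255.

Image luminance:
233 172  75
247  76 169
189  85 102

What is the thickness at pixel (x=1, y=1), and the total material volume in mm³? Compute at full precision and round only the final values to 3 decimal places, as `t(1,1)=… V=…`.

span = t_max - t_min = 2.6 - 0.91 = 1.690
L(1,1) = 76, L_eff = 76/255 = 0.298039
t(1,1) = 2.6 - 1.690·0.298039 = 2.096
Σt over all 3·3 pixels = 92222/6375 ≈ 14.4661961
V = pitch²·Σt = 1.95²·92222/6375 = 55.008

t(1,1)=2.096 V=55.008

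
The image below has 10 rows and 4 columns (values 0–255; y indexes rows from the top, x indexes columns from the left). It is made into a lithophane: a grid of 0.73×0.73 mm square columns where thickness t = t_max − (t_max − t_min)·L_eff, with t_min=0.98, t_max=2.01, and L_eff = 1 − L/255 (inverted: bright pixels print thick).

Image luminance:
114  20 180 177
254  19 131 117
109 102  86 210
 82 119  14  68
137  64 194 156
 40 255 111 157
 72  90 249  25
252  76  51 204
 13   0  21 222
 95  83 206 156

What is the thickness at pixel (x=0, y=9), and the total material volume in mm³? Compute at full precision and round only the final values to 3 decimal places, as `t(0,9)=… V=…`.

span = t_max - t_min = 2.01 - 0.98 = 1.030
L(0,9) = 95, L_eff = 1 - 95/255 = 0.627451 (inverted)
t(0,9) = 2.01 - 1.030·0.627451 = 1.364
Σt over all 10·4 pixels = 495631/8500 ≈ 58.3095294
V = pitch²·Σt = 0.73²·495631/8500 = 31.073

t(0,9)=1.364 V=31.073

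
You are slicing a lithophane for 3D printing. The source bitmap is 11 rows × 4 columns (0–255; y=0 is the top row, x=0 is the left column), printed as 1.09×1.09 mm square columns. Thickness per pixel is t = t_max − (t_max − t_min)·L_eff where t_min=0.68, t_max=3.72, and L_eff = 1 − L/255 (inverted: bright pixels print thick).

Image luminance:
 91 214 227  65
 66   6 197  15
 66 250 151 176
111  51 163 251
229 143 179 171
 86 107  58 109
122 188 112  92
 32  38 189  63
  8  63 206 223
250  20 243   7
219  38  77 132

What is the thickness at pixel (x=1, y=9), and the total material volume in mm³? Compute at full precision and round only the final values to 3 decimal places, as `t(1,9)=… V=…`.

t(1,9)=0.918 V=113.507

span = t_max - t_min = 3.72 - 0.68 = 3.040
L(1,9) = 20, L_eff = 1 - 20/255 = 0.921569 (inverted)
t(1,9) = 3.72 - 3.040·0.921569 = 0.918
Σt over all 11·4 pixels = 609044/6375 ≈ 95.5363137
V = pitch²·Σt = 1.09²·609044/6375 = 113.507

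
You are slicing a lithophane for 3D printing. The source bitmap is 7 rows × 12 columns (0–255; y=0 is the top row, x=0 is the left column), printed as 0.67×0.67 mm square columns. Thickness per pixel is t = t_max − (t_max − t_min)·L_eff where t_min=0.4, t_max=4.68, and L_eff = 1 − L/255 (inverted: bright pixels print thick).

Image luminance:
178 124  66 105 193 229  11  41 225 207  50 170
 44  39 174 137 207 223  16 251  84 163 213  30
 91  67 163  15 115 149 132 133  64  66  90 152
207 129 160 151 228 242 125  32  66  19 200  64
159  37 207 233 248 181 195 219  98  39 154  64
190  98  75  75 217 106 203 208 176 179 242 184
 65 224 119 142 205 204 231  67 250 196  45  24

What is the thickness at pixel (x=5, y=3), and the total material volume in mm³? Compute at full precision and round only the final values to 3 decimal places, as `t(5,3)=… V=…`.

span = t_max - t_min = 4.68 - 0.4 = 4.280
L(5,3) = 242, L_eff = 1 - 242/255 = 0.050980 (inverted)
t(5,3) = 4.68 - 4.280·0.050980 = 4.462
Σt over all 7·12 pixels = 1455293/6375 ≈ 228.2812549
V = pitch²·Σt = 0.67²·1455293/6375 = 102.475

t(5,3)=4.462 V=102.475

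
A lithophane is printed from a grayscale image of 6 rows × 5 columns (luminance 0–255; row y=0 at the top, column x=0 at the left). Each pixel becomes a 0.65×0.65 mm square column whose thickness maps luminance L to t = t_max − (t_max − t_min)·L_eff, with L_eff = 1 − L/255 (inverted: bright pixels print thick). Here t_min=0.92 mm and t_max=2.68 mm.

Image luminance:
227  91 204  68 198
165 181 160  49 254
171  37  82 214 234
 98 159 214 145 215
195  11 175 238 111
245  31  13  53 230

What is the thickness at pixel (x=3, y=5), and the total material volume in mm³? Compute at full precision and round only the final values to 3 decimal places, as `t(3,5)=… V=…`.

span = t_max - t_min = 2.68 - 0.92 = 1.760
L(3,5) = 53, L_eff = 1 - 53/255 = 0.792157 (inverted)
t(3,5) = 2.68 - 1.760·0.792157 = 1.286
Σt over all 6·5 pixels = 372542/6375 ≈ 58.4379608
V = pitch²·Σt = 0.65²·372542/6375 = 24.690

t(3,5)=1.286 V=24.690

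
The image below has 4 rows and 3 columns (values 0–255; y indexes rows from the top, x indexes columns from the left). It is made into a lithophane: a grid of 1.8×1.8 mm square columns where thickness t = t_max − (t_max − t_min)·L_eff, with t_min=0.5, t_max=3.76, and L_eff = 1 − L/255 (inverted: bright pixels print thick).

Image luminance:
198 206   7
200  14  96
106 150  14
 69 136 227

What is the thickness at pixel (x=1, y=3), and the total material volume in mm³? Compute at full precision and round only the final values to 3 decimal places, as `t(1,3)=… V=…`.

span = t_max - t_min = 3.76 - 0.5 = 3.260
L(1,3) = 136, L_eff = 1 - 136/255 = 0.466667 (inverted)
t(1,3) = 3.76 - 3.260·0.466667 = 2.239
Σt over all 4·3 pixels = 308449/12750 ≈ 24.1920784
V = pitch²·Σt = 1.8²·308449/12750 = 78.382

t(1,3)=2.239 V=78.382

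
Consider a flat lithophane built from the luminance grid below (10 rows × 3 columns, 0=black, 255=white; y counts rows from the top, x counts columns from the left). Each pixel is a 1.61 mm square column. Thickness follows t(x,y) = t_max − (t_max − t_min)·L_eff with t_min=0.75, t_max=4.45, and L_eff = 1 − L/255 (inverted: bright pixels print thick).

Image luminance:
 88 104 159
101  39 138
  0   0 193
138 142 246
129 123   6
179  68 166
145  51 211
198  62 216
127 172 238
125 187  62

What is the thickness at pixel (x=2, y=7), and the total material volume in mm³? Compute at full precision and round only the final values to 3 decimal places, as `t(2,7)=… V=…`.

span = t_max - t_min = 4.45 - 0.75 = 3.700
L(2,7) = 216, L_eff = 1 - 216/255 = 0.152941 (inverted)
t(2,7) = 4.45 - 3.700·0.152941 = 3.884
Σt over all 10·3 pixels = 33076/425 ≈ 77.8258824
V = pitch²·Σt = 1.61²·33076/425 = 201.732

t(2,7)=3.884 V=201.732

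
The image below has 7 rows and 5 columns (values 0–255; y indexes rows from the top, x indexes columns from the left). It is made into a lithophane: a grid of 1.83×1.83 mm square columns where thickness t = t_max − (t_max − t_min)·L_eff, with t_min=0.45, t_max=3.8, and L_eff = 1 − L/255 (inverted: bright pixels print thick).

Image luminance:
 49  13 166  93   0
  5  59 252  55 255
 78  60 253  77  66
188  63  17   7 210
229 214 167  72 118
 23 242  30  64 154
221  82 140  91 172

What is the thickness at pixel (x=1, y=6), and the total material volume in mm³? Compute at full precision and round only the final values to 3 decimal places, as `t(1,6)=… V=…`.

span = t_max - t_min = 3.8 - 0.45 = 3.350
L(1,6) = 82, L_eff = 1 - 82/255 = 0.678431 (inverted)
t(1,6) = 3.8 - 3.350·0.678431 = 1.527
Σt over all 7·5 pixels = 17366/255 ≈ 68.1019608
V = pitch²·Σt = 1.83²·17366/255 = 228.067

t(1,6)=1.527 V=228.067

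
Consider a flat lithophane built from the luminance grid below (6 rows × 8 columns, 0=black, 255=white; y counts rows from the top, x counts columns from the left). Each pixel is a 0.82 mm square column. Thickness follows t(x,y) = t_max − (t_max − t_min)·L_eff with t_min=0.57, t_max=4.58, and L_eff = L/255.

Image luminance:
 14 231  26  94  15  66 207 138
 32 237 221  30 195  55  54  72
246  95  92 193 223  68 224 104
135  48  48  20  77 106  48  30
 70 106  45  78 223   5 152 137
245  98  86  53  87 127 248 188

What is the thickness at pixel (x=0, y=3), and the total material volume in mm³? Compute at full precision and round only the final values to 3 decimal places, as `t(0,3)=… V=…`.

span = t_max - t_min = 4.58 - 0.57 = 4.010
L(0,3) = 135, L_eff = 135/255 = 0.529412
t(0,3) = 4.58 - 4.010·0.529412 = 2.457
Σt over all 6·8 pixels = 860932/6375 ≈ 135.0481569
V = pitch²·Σt = 0.82²·860932/6375 = 90.806

t(0,3)=2.457 V=90.806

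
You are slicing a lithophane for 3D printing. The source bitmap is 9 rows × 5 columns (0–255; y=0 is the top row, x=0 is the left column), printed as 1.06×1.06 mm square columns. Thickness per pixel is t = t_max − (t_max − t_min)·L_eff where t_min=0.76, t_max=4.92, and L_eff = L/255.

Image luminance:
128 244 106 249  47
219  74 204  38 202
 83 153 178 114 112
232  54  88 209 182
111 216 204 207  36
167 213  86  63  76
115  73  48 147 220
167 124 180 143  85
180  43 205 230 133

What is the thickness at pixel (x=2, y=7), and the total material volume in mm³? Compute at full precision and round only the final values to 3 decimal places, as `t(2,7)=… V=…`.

span = t_max - t_min = 4.92 - 0.76 = 4.160
L(2,7) = 180, L_eff = 180/255 = 0.705882
t(2,7) = 4.92 - 4.160·0.705882 = 1.984
Σt over all 9·5 pixels = 747073/6375 ≈ 117.1879216
V = pitch²·Σt = 1.06²·747073/6375 = 131.672

t(2,7)=1.984 V=131.672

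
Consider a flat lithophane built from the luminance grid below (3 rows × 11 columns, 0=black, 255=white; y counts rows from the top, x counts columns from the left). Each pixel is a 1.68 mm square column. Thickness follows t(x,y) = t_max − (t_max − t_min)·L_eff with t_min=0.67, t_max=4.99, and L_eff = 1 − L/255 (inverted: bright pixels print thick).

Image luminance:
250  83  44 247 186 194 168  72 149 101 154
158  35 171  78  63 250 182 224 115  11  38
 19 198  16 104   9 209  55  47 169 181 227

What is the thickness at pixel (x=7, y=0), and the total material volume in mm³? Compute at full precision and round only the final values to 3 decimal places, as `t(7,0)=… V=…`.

t(7,0)=1.890 V=263.560

span = t_max - t_min = 4.99 - 0.67 = 4.320
L(7,0) = 72, L_eff = 1 - 72/255 = 0.717647 (inverted)
t(7,0) = 4.99 - 4.320·0.717647 = 1.890
Σt over all 3·11 pixels = 793743/8500 ≈ 93.3815294
V = pitch²·Σt = 1.68²·793743/8500 = 263.560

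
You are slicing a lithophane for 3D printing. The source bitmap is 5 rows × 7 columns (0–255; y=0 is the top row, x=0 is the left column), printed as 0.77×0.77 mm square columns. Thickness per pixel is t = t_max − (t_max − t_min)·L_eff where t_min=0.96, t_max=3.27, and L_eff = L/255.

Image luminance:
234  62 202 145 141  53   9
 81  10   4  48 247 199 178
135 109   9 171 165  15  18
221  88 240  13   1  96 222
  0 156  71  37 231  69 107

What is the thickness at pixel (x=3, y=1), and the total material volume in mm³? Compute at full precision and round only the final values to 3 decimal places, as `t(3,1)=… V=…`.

span = t_max - t_min = 3.27 - 0.96 = 2.310
L(3,1) = 48, L_eff = 48/255 = 0.188235
t(3,1) = 3.27 - 2.310·0.188235 = 2.835
Σt over all 5·7 pixels = 340613/4250 ≈ 80.1442353
V = pitch²·Σt = 0.77²·340613/4250 = 47.518

t(3,1)=2.835 V=47.518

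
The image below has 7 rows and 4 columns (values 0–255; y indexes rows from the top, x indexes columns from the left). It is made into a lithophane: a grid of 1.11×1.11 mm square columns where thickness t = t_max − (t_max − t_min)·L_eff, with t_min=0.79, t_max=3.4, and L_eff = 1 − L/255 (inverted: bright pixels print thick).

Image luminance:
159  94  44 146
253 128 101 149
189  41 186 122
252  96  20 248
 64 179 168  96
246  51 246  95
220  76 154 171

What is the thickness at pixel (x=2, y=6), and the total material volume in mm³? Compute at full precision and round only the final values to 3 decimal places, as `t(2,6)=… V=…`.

span = t_max - t_min = 3.4 - 0.79 = 2.610
L(2,6) = 154, L_eff = 1 - 154/255 = 0.396078 (inverted)
t(2,6) = 3.4 - 2.610·0.396078 = 2.366
Σt over all 7·4 pixels = 267749/4250 ≈ 62.9997647
V = pitch²·Σt = 1.11²·267749/4250 = 77.622

t(2,6)=2.366 V=77.622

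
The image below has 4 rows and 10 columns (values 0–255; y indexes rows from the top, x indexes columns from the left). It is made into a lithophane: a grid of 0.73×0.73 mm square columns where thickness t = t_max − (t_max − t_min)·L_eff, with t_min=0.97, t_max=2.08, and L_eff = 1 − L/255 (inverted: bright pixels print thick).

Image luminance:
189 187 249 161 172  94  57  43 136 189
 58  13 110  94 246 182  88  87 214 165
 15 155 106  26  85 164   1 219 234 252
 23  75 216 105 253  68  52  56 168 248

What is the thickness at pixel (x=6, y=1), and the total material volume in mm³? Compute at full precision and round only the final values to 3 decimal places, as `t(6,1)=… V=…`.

t(6,1)=1.353 V=32.866

span = t_max - t_min = 2.08 - 0.97 = 1.110
L(6,1) = 88, L_eff = 1 - 88/255 = 0.654902 (inverted)
t(6,1) = 2.08 - 1.110·0.654902 = 1.353
Σt over all 4·10 pixels = 104847/1700 ≈ 61.6747059
V = pitch²·Σt = 0.73²·104847/1700 = 32.866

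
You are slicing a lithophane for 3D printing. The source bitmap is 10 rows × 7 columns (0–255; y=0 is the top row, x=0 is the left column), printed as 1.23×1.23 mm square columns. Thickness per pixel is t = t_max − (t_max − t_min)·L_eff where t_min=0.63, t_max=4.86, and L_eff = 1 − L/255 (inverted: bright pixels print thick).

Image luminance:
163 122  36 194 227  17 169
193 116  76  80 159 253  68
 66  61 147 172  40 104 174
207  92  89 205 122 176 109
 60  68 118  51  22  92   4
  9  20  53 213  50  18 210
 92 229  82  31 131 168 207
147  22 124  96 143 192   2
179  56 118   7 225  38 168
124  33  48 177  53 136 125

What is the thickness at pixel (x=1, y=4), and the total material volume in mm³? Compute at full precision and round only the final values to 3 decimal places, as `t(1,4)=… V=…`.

span = t_max - t_min = 4.86 - 0.63 = 4.230
L(1,4) = 68, L_eff = 1 - 68/255 = 0.733333 (inverted)
t(1,4) = 4.86 - 4.230·0.733333 = 1.758
Σt over all 10·7 pixels = 367887/2125 ≈ 173.1232941
V = pitch²·Σt = 1.23²·367887/2125 = 261.918

t(1,4)=1.758 V=261.918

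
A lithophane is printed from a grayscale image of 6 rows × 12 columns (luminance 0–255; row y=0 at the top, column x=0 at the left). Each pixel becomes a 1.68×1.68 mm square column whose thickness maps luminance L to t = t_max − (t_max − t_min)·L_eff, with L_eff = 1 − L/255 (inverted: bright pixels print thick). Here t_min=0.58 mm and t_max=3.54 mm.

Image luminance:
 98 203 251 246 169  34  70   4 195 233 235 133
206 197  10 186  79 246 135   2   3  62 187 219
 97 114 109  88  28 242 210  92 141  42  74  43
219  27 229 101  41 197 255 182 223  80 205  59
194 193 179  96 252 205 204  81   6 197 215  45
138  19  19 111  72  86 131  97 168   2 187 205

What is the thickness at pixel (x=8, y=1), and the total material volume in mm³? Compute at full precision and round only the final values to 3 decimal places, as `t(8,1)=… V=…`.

span = t_max - t_min = 3.54 - 0.58 = 2.960
L(8,1) = 3, L_eff = 1 - 3/255 = 0.988235 (inverted)
t(8,1) = 3.54 - 2.960·0.988235 = 0.615
Σt over all 6·12 pixels = 325614/2125 ≈ 153.2301176
V = pitch²·Σt = 1.68²·325614/2125 = 432.477

t(8,1)=0.615 V=432.477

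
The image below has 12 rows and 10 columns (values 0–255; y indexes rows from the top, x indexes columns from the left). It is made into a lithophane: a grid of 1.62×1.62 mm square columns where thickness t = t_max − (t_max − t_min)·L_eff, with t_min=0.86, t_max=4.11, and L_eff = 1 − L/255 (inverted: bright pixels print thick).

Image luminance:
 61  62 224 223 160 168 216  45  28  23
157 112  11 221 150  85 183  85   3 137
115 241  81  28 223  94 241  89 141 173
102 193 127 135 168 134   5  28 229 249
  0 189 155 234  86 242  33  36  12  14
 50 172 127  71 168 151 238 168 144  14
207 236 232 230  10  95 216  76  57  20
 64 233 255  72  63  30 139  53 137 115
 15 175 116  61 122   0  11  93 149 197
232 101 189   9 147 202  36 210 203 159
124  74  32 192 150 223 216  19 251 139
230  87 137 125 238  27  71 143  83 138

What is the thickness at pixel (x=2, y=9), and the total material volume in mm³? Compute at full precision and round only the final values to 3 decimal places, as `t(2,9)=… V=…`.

t(2,9)=3.269 V=776.575

span = t_max - t_min = 4.11 - 0.86 = 3.250
L(2,9) = 189, L_eff = 1 - 189/255 = 0.258824 (inverted)
t(2,9) = 4.11 - 3.250·0.258824 = 3.269
Σt over all 12·10 pixels = 25152/85 ≈ 295.9058824
V = pitch²·Σt = 1.62²·25152/85 = 776.575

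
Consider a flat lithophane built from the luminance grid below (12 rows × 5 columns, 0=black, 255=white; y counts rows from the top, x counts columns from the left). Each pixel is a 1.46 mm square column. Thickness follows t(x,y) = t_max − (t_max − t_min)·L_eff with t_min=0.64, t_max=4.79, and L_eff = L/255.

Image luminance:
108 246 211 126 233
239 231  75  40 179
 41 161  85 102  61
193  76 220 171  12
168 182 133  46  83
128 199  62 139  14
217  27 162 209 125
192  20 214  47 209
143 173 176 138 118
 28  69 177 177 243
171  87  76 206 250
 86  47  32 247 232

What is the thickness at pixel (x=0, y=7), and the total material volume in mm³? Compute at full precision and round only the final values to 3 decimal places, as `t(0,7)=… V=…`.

span = t_max - t_min = 4.79 - 0.64 = 4.150
L(0,7) = 192, L_eff = 192/255 = 0.752941
t(0,7) = 4.79 - 4.150·0.752941 = 1.665
Σt over all 12·5 pixels = 152.94
V = pitch²·Σt = 1.46²·152.94 = 326.007

t(0,7)=1.665 V=326.007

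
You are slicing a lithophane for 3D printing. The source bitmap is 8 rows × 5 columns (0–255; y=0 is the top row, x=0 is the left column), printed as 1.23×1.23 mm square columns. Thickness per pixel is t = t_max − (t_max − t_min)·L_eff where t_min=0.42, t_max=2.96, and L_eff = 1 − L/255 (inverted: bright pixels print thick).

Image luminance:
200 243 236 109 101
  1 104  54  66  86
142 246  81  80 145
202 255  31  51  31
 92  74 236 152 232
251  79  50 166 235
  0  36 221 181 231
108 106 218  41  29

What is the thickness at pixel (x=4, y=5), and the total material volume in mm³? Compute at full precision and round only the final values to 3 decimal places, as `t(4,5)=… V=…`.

t(4,5)=2.761 V=103.809

span = t_max - t_min = 2.96 - 0.42 = 2.540
L(4,5) = 235, L_eff = 1 - 235/255 = 0.078431 (inverted)
t(4,5) = 2.96 - 2.540·0.078431 = 2.761
Σt over all 8·5 pixels = 68.616
V = pitch²·Σt = 1.23²·68.616 = 103.809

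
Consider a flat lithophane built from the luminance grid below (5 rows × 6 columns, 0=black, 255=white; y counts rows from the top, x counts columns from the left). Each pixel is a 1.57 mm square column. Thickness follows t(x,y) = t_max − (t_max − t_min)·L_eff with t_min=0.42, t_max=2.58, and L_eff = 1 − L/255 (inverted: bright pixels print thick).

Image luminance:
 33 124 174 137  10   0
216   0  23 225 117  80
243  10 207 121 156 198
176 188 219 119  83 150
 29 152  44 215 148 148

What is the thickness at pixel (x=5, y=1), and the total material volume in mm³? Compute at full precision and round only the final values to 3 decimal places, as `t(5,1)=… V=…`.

span = t_max - t_min = 2.58 - 0.42 = 2.160
L(5,1) = 80, L_eff = 1 - 80/255 = 0.686275 (inverted)
t(5,1) = 2.58 - 2.160·0.686275 = 1.098
Σt over all 5·6 pixels = 18837/425 ≈ 44.3223529
V = pitch²·Σt = 1.57²·18837/425 = 109.250

t(5,1)=1.098 V=109.250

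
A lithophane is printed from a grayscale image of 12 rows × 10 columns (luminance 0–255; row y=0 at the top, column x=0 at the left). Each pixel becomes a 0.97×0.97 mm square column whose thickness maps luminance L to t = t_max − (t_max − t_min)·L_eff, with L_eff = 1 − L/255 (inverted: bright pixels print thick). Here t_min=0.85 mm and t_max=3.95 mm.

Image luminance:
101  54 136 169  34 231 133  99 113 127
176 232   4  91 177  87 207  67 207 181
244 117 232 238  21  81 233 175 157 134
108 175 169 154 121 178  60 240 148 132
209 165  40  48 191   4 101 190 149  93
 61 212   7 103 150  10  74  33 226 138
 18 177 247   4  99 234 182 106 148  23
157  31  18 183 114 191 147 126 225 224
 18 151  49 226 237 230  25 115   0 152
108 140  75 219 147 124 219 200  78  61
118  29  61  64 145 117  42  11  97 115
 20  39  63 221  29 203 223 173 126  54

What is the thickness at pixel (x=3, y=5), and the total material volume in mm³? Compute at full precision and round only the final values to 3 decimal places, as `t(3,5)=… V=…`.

span = t_max - t_min = 3.95 - 0.85 = 3.100
L(3,5) = 103, L_eff = 1 - 103/255 = 0.596078 (inverted)
t(3,5) = 3.95 - 3.100·0.596078 = 2.102
Σt over all 12·10 pixels = 29159/102 ≈ 285.8725490
V = pitch²·Σt = 0.97²·29159/102 = 268.977

t(3,5)=2.102 V=268.977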